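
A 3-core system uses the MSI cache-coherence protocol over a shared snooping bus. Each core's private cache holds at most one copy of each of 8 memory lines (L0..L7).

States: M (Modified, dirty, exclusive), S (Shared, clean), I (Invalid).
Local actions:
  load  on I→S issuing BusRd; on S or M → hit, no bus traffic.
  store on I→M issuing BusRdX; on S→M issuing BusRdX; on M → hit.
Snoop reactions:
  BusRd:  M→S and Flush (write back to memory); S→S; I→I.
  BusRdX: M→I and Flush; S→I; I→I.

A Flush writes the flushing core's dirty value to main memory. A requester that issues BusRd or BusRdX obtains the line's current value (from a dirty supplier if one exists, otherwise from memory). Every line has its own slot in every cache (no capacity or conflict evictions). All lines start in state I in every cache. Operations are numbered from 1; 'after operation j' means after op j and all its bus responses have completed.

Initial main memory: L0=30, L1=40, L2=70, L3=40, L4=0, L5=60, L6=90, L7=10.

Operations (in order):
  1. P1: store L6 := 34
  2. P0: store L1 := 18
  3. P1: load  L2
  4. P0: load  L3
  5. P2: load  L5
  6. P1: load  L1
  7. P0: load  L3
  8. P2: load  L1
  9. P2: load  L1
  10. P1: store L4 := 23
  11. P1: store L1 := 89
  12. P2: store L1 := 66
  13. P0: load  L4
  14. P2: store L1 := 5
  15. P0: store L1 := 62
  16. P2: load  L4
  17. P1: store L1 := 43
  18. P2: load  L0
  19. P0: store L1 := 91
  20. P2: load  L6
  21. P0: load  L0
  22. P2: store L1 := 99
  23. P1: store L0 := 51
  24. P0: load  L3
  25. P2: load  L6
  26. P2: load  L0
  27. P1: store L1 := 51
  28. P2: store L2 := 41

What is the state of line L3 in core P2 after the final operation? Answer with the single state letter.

state = I

step 1: P1: store L6 := 34  ⟶  IMI  (L6)  txn=BusRdX  M[L6]=90
step 2: P0: store L1 := 18  ⟶  MII  (L1)  txn=BusRdX  M[L1]=40
step 3: P1: load  L2  ⟶  ISI  (L2)  txn=BusRd  M[L2]=70
step 4: P0: load  L3  ⟶  SII  (L3)  txn=BusRd  M[L3]=40
step 5: P2: load  L5  ⟶  IIS  (L5)  txn=BusRd  M[L5]=60
step 6: P1: load  L1  ⟶  SSI  (L1)  txn=BusRd+Flush  M[L1]=18
step 7: P0: load  L3  ⟶  SII  (L3)  txn=∅  M[L3]=40
step 8: P2: load  L1  ⟶  SSS  (L1)  txn=BusRd  M[L1]=18
step 9: P2: load  L1  ⟶  SSS  (L1)  txn=∅  M[L1]=18
step 10: P1: store L4 := 23  ⟶  IMI  (L4)  txn=BusRdX  M[L4]=0
step 11: P1: store L1 := 89  ⟶  IMI  (L1)  txn=BusRdX  M[L1]=18
step 12: P2: store L1 := 66  ⟶  IIM  (L1)  txn=BusRdX+Flush  M[L1]=89
step 13: P0: load  L4  ⟶  SSI  (L4)  txn=BusRd+Flush  M[L4]=23
step 14: P2: store L1 := 5  ⟶  IIM  (L1)  txn=∅  M[L1]=89
step 15: P0: store L1 := 62  ⟶  MII  (L1)  txn=BusRdX+Flush  M[L1]=5
step 16: P2: load  L4  ⟶  SSS  (L4)  txn=BusRd  M[L4]=23
step 17: P1: store L1 := 43  ⟶  IMI  (L1)  txn=BusRdX+Flush  M[L1]=62
step 18: P2: load  L0  ⟶  IIS  (L0)  txn=BusRd  M[L0]=30
step 19: P0: store L1 := 91  ⟶  MII  (L1)  txn=BusRdX+Flush  M[L1]=43
step 20: P2: load  L6  ⟶  ISS  (L6)  txn=BusRd+Flush  M[L6]=34
step 21: P0: load  L0  ⟶  SIS  (L0)  txn=BusRd  M[L0]=30
step 22: P2: store L1 := 99  ⟶  IIM  (L1)  txn=BusRdX+Flush  M[L1]=91
step 23: P1: store L0 := 51  ⟶  IMI  (L0)  txn=BusRdX  M[L0]=30
step 24: P0: load  L3  ⟶  SII  (L3)  txn=∅  M[L3]=40
step 25: P2: load  L6  ⟶  ISS  (L6)  txn=∅  M[L6]=34
step 26: P2: load  L0  ⟶  ISS  (L0)  txn=BusRd+Flush  M[L0]=51
step 27: P1: store L1 := 51  ⟶  IMI  (L1)  txn=BusRdX+Flush  M[L1]=99
step 28: P2: store L2 := 41  ⟶  IIM  (L2)  txn=BusRdX  M[L2]=70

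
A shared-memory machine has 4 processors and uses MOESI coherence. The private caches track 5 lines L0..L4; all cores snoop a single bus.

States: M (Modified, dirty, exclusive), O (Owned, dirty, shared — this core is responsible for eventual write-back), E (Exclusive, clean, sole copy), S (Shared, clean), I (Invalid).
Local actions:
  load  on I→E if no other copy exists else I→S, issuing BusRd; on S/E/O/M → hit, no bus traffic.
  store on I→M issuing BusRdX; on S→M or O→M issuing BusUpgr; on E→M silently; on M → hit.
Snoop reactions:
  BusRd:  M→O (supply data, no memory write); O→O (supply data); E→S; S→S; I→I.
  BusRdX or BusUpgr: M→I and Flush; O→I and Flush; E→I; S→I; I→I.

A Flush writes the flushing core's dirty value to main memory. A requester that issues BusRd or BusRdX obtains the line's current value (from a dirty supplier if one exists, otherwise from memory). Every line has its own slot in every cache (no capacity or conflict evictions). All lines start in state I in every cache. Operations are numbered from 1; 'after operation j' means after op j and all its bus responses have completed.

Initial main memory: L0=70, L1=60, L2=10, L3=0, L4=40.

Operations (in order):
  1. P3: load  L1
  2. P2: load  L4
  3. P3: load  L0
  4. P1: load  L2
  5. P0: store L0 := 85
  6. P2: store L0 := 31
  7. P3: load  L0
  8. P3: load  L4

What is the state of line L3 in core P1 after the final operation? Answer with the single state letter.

state = I

step 1: P3: load  L1  ⟶  IIIE  (L1)  txn=BusRd  M[L1]=60
step 2: P2: load  L4  ⟶  IIEI  (L4)  txn=BusRd  M[L4]=40
step 3: P3: load  L0  ⟶  IIIE  (L0)  txn=BusRd  M[L0]=70
step 4: P1: load  L2  ⟶  IEII  (L2)  txn=BusRd  M[L2]=10
step 5: P0: store L0 := 85  ⟶  MIII  (L0)  txn=BusRdX  M[L0]=70
step 6: P2: store L0 := 31  ⟶  IIMI  (L0)  txn=BusRdX+Flush  M[L0]=85
step 7: P3: load  L0  ⟶  IIOS  (L0)  txn=BusRd  M[L0]=85
step 8: P3: load  L4  ⟶  IISS  (L4)  txn=BusRd  M[L4]=40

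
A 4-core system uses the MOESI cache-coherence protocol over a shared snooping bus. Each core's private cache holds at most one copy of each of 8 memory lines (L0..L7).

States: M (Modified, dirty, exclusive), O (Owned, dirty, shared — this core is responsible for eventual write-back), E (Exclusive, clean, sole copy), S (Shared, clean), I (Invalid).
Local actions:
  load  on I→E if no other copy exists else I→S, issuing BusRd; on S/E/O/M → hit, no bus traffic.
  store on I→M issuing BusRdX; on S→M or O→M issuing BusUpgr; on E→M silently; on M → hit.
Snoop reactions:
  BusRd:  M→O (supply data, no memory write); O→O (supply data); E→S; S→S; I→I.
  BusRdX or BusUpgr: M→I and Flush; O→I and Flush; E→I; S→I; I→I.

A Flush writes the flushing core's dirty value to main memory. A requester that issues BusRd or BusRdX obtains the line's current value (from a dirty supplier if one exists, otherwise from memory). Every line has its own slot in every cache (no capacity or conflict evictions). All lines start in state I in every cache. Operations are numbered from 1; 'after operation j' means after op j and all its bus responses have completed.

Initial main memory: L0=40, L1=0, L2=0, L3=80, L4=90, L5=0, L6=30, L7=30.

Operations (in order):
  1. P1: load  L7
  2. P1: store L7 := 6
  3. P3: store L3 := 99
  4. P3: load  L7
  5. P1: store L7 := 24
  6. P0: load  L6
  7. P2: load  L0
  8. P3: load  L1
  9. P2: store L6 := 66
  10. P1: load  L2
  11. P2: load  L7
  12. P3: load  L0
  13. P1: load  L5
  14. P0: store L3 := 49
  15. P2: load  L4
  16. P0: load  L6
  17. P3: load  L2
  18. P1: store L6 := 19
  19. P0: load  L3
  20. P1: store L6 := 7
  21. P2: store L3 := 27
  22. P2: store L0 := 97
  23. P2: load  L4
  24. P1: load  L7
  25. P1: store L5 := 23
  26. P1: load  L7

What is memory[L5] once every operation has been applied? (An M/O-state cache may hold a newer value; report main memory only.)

memory[L5] = 0

  op1 P1: load  L7 → I/E/I/I on L7; bus BusRd; mem=30
  op2 P1: store L7 := 6 → I/M/I/I on L7; bus (none); mem=30
  op3 P3: store L3 := 99 → I/I/I/M on L3; bus BusRdX; mem=80
  op4 P3: load  L7 → I/O/I/S on L7; bus BusRd; mem=30
  op5 P1: store L7 := 24 → I/M/I/I on L7; bus BusUpgr; mem=30
  op6 P0: load  L6 → E/I/I/I on L6; bus BusRd; mem=30
  op7 P2: load  L0 → I/I/E/I on L0; bus BusRd; mem=40
  op8 P3: load  L1 → I/I/I/E on L1; bus BusRd; mem=0
  op9 P2: store L6 := 66 → I/I/M/I on L6; bus BusRdX; mem=30
  op10 P1: load  L2 → I/E/I/I on L2; bus BusRd; mem=0
  op11 P2: load  L7 → I/O/S/I on L7; bus BusRd; mem=30
  op12 P3: load  L0 → I/I/S/S on L0; bus BusRd; mem=40
  op13 P1: load  L5 → I/E/I/I on L5; bus BusRd; mem=0
  op14 P0: store L3 := 49 → M/I/I/I on L3; bus BusRdX Flush; mem=99
  op15 P2: load  L4 → I/I/E/I on L4; bus BusRd; mem=90
  op16 P0: load  L6 → S/I/O/I on L6; bus BusRd; mem=30
  op17 P3: load  L2 → I/S/I/S on L2; bus BusRd; mem=0
  op18 P1: store L6 := 19 → I/M/I/I on L6; bus BusRdX Flush; mem=66
  op19 P0: load  L3 → M/I/I/I on L3; bus (none); mem=99
  op20 P1: store L6 := 7 → I/M/I/I on L6; bus (none); mem=66
  op21 P2: store L3 := 27 → I/I/M/I on L3; bus BusRdX Flush; mem=49
  op22 P2: store L0 := 97 → I/I/M/I on L0; bus BusUpgr; mem=40
  op23 P2: load  L4 → I/I/E/I on L4; bus (none); mem=90
  op24 P1: load  L7 → I/O/S/I on L7; bus (none); mem=30
  op25 P1: store L5 := 23 → I/M/I/I on L5; bus (none); mem=0
  op26 P1: load  L7 → I/O/S/I on L7; bus (none); mem=30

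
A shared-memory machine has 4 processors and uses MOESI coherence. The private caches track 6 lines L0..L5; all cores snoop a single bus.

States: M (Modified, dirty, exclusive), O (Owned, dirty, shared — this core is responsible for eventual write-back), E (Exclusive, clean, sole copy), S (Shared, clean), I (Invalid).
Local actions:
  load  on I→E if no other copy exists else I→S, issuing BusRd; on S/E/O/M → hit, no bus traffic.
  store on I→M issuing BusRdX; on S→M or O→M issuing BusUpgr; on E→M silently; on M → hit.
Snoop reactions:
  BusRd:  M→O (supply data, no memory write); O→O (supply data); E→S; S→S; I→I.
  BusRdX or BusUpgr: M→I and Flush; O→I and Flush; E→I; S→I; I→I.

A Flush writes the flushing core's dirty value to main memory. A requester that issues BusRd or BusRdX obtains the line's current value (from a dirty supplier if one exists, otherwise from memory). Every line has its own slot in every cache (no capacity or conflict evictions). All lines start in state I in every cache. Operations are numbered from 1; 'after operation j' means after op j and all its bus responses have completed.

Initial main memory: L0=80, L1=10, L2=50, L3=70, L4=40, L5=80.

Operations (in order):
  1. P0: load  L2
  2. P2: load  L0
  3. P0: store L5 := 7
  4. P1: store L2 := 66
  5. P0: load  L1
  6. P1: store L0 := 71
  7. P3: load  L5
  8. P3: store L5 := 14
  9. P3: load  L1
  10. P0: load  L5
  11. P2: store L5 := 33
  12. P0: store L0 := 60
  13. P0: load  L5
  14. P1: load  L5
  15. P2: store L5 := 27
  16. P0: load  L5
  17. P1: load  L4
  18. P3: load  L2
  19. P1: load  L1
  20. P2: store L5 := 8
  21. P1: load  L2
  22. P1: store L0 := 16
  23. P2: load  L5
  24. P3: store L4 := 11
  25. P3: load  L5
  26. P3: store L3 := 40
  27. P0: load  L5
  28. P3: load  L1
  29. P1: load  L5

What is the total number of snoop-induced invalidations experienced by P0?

[1] P0: load  L2 | P0:E(50), P1:I, P2:I, P3:I | bus: BusRd
[2] P2: load  L0 | P0:I, P1:I, P2:E(80), P3:I | bus: BusRd
[3] P0: store L5 := 7 | P0:M(7), P1:I, P2:I, P3:I | bus: BusRdX
[4] P1: store L2 := 66 | P0:I, P1:M(66), P2:I, P3:I | bus: BusRdX
[5] P0: load  L1 | P0:E(10), P1:I, P2:I, P3:I | bus: BusRd
[6] P1: store L0 := 71 | P0:I, P1:M(71), P2:I, P3:I | bus: BusRdX
[7] P3: load  L5 | P0:O(7), P1:I, P2:I, P3:S(7) | bus: BusRd
[8] P3: store L5 := 14 | P0:I, P1:I, P2:I, P3:M(14) | bus: BusUpgr,Flush
[9] P3: load  L1 | P0:S(10), P1:I, P2:I, P3:S(10) | bus: BusRd
[10] P0: load  L5 | P0:S(14), P1:I, P2:I, P3:O(14) | bus: BusRd
[11] P2: store L5 := 33 | P0:I, P1:I, P2:M(33), P3:I | bus: BusRdX,Flush
[12] P0: store L0 := 60 | P0:M(60), P1:I, P2:I, P3:I | bus: BusRdX,Flush
[13] P0: load  L5 | P0:S(33), P1:I, P2:O(33), P3:I | bus: BusRd
[14] P1: load  L5 | P0:S(33), P1:S(33), P2:O(33), P3:I | bus: BusRd
[15] P2: store L5 := 27 | P0:I, P1:I, P2:M(27), P3:I | bus: BusUpgr
[16] P0: load  L5 | P0:S(27), P1:I, P2:O(27), P3:I | bus: BusRd
[17] P1: load  L4 | P0:I, P1:E(40), P2:I, P3:I | bus: BusRd
[18] P3: load  L2 | P0:I, P1:O(66), P2:I, P3:S(66) | bus: BusRd
[19] P1: load  L1 | P0:S(10), P1:S(10), P2:I, P3:S(10) | bus: BusRd
[20] P2: store L5 := 8 | P0:I, P1:I, P2:M(8), P3:I | bus: BusUpgr
[21] P1: load  L2 | P0:I, P1:O(66), P2:I, P3:S(66) | bus: none
[22] P1: store L0 := 16 | P0:I, P1:M(16), P2:I, P3:I | bus: BusRdX,Flush
[23] P2: load  L5 | P0:I, P1:I, P2:M(8), P3:I | bus: none
[24] P3: store L4 := 11 | P0:I, P1:I, P2:I, P3:M(11) | bus: BusRdX
[25] P3: load  L5 | P0:I, P1:I, P2:O(8), P3:S(8) | bus: BusRd
[26] P3: store L3 := 40 | P0:I, P1:I, P2:I, P3:M(40) | bus: BusRdX
[27] P0: load  L5 | P0:S(8), P1:I, P2:O(8), P3:S(8) | bus: BusRd
[28] P3: load  L1 | P0:S(10), P1:S(10), P2:I, P3:S(10) | bus: none
[29] P1: load  L5 | P0:S(8), P1:S(8), P2:O(8), P3:S(8) | bus: BusRd

invalidations = 6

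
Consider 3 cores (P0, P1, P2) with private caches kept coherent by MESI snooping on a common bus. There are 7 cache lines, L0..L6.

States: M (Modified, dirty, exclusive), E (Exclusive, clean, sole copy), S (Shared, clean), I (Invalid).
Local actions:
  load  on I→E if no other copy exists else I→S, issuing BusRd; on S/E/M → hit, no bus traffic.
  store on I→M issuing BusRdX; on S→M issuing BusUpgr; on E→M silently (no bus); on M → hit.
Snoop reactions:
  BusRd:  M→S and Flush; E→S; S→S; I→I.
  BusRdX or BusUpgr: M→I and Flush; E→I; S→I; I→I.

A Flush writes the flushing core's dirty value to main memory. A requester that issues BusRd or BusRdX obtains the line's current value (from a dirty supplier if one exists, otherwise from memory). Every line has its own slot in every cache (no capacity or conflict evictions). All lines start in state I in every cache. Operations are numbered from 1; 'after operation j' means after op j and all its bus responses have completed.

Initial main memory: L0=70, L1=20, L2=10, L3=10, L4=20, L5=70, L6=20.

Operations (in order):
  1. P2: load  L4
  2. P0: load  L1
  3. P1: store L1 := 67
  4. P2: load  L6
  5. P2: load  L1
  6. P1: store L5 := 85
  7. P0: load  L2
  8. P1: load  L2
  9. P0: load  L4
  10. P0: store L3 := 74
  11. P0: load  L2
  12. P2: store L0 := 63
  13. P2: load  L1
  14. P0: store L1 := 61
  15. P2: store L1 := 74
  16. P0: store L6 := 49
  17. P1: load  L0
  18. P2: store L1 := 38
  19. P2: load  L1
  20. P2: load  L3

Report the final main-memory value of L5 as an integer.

[1] P2: load  L4 | P0:I, P1:I, P2:E(20) | bus: BusRd
[2] P0: load  L1 | P0:E(20), P1:I, P2:I | bus: BusRd
[3] P1: store L1 := 67 | P0:I, P1:M(67), P2:I | bus: BusRdX
[4] P2: load  L6 | P0:I, P1:I, P2:E(20) | bus: BusRd
[5] P2: load  L1 | P0:I, P1:S(67), P2:S(67) | bus: BusRd,Flush
[6] P1: store L5 := 85 | P0:I, P1:M(85), P2:I | bus: BusRdX
[7] P0: load  L2 | P0:E(10), P1:I, P2:I | bus: BusRd
[8] P1: load  L2 | P0:S(10), P1:S(10), P2:I | bus: BusRd
[9] P0: load  L4 | P0:S(20), P1:I, P2:S(20) | bus: BusRd
[10] P0: store L3 := 74 | P0:M(74), P1:I, P2:I | bus: BusRdX
[11] P0: load  L2 | P0:S(10), P1:S(10), P2:I | bus: none
[12] P2: store L0 := 63 | P0:I, P1:I, P2:M(63) | bus: BusRdX
[13] P2: load  L1 | P0:I, P1:S(67), P2:S(67) | bus: none
[14] P0: store L1 := 61 | P0:M(61), P1:I, P2:I | bus: BusRdX
[15] P2: store L1 := 74 | P0:I, P1:I, P2:M(74) | bus: BusRdX,Flush
[16] P0: store L6 := 49 | P0:M(49), P1:I, P2:I | bus: BusRdX
[17] P1: load  L0 | P0:I, P1:S(63), P2:S(63) | bus: BusRd,Flush
[18] P2: store L1 := 38 | P0:I, P1:I, P2:M(38) | bus: none
[19] P2: load  L1 | P0:I, P1:I, P2:M(38) | bus: none
[20] P2: load  L3 | P0:S(74), P1:I, P2:S(74) | bus: BusRd,Flush

memory[L5] = 70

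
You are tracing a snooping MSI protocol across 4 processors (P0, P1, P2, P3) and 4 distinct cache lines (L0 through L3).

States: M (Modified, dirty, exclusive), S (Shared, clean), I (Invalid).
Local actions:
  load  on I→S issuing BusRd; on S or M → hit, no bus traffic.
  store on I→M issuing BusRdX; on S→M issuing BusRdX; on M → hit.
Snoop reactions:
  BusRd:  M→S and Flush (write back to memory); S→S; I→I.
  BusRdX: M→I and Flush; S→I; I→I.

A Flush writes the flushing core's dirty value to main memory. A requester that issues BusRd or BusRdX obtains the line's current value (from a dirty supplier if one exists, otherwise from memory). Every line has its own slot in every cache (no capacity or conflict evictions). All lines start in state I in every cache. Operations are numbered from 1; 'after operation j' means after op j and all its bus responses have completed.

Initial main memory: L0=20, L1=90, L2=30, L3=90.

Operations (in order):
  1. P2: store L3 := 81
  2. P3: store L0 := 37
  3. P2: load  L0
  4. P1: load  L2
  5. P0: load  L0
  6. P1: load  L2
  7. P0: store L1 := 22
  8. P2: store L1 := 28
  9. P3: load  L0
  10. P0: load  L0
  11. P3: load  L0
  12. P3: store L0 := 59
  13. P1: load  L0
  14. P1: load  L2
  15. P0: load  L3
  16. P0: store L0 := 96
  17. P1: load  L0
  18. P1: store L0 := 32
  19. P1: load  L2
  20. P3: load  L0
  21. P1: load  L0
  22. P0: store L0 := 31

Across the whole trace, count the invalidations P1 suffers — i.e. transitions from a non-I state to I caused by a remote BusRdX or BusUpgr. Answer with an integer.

invalidations = 2

1. P2: store L3 := 81  bus=[BusRdX]  L3: P0=I P1=I P2=M P3=I  mem[L3]=90
2. P3: store L0 := 37  bus=[BusRdX]  L0: P0=I P1=I P2=I P3=M  mem[L0]=20
3. P2: load  L0  bus=[BusRd,Flush]  L0: P0=I P1=I P2=S P3=S  mem[L0]=37
4. P1: load  L2  bus=[BusRd]  L2: P0=I P1=S P2=I P3=I  mem[L2]=30
5. P0: load  L0  bus=[BusRd]  L0: P0=S P1=I P2=S P3=S  mem[L0]=37
6. P1: load  L2  bus=[-]  L2: P0=I P1=S P2=I P3=I  mem[L2]=30
7. P0: store L1 := 22  bus=[BusRdX]  L1: P0=M P1=I P2=I P3=I  mem[L1]=90
8. P2: store L1 := 28  bus=[BusRdX,Flush]  L1: P0=I P1=I P2=M P3=I  mem[L1]=22
9. P3: load  L0  bus=[-]  L0: P0=S P1=I P2=S P3=S  mem[L0]=37
10. P0: load  L0  bus=[-]  L0: P0=S P1=I P2=S P3=S  mem[L0]=37
11. P3: load  L0  bus=[-]  L0: P0=S P1=I P2=S P3=S  mem[L0]=37
12. P3: store L0 := 59  bus=[BusRdX]  L0: P0=I P1=I P2=I P3=M  mem[L0]=37
13. P1: load  L0  bus=[BusRd,Flush]  L0: P0=I P1=S P2=I P3=S  mem[L0]=59
14. P1: load  L2  bus=[-]  L2: P0=I P1=S P2=I P3=I  mem[L2]=30
15. P0: load  L3  bus=[BusRd,Flush]  L3: P0=S P1=I P2=S P3=I  mem[L3]=81
16. P0: store L0 := 96  bus=[BusRdX]  L0: P0=M P1=I P2=I P3=I  mem[L0]=59
17. P1: load  L0  bus=[BusRd,Flush]  L0: P0=S P1=S P2=I P3=I  mem[L0]=96
18. P1: store L0 := 32  bus=[BusRdX]  L0: P0=I P1=M P2=I P3=I  mem[L0]=96
19. P1: load  L2  bus=[-]  L2: P0=I P1=S P2=I P3=I  mem[L2]=30
20. P3: load  L0  bus=[BusRd,Flush]  L0: P0=I P1=S P2=I P3=S  mem[L0]=32
21. P1: load  L0  bus=[-]  L0: P0=I P1=S P2=I P3=S  mem[L0]=32
22. P0: store L0 := 31  bus=[BusRdX]  L0: P0=M P1=I P2=I P3=I  mem[L0]=32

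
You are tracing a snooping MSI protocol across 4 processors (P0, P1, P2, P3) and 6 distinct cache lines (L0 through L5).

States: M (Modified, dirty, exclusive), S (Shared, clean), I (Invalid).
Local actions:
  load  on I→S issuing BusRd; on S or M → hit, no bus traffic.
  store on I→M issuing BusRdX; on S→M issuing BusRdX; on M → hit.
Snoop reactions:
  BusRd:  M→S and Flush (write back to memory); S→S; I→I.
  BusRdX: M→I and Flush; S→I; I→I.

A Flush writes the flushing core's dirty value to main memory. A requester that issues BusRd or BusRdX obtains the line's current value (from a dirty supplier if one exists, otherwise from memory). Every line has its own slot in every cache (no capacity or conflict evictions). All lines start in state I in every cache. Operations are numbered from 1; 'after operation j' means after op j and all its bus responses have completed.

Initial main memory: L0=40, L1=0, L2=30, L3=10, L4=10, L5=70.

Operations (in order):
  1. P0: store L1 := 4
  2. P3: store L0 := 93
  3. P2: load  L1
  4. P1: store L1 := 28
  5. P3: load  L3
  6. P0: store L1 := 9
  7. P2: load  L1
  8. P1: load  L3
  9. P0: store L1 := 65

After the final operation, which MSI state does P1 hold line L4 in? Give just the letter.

state = I

1. P0: store L1 := 4  bus=[BusRdX]  L1: P0=M P1=I P2=I P3=I  mem[L1]=0
2. P3: store L0 := 93  bus=[BusRdX]  L0: P0=I P1=I P2=I P3=M  mem[L0]=40
3. P2: load  L1  bus=[BusRd,Flush]  L1: P0=S P1=I P2=S P3=I  mem[L1]=4
4. P1: store L1 := 28  bus=[BusRdX]  L1: P0=I P1=M P2=I P3=I  mem[L1]=4
5. P3: load  L3  bus=[BusRd]  L3: P0=I P1=I P2=I P3=S  mem[L3]=10
6. P0: store L1 := 9  bus=[BusRdX,Flush]  L1: P0=M P1=I P2=I P3=I  mem[L1]=28
7. P2: load  L1  bus=[BusRd,Flush]  L1: P0=S P1=I P2=S P3=I  mem[L1]=9
8. P1: load  L3  bus=[BusRd]  L3: P0=I P1=S P2=I P3=S  mem[L3]=10
9. P0: store L1 := 65  bus=[BusRdX]  L1: P0=M P1=I P2=I P3=I  mem[L1]=9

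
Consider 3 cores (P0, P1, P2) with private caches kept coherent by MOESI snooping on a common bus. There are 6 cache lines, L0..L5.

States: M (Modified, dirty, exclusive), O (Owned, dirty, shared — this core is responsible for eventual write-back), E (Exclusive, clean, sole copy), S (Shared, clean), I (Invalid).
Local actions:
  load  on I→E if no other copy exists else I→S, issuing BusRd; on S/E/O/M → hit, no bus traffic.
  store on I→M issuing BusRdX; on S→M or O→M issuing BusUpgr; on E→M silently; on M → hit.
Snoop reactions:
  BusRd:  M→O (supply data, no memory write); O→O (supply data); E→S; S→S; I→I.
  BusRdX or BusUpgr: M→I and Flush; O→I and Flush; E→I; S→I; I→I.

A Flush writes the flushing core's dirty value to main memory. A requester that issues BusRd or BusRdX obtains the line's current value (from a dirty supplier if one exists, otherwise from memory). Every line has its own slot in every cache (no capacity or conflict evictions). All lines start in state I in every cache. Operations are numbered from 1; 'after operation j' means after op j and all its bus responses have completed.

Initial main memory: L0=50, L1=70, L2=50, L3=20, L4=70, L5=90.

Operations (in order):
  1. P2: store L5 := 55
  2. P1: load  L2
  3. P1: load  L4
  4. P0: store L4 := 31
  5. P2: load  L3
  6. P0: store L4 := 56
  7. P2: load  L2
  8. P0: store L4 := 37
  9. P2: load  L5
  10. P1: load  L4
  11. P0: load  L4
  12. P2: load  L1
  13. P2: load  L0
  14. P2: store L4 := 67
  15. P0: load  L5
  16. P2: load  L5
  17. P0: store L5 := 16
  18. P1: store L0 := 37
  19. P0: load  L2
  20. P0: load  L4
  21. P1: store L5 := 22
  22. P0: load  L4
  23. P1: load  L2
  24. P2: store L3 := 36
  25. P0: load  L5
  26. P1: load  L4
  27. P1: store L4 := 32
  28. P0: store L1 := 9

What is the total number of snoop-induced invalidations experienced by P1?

invalidations = 2

  op1 P2: store L5 := 55 → I/I/M on L5; bus BusRdX; mem=90
  op2 P1: load  L2 → I/E/I on L2; bus BusRd; mem=50
  op3 P1: load  L4 → I/E/I on L4; bus BusRd; mem=70
  op4 P0: store L4 := 31 → M/I/I on L4; bus BusRdX; mem=70
  op5 P2: load  L3 → I/I/E on L3; bus BusRd; mem=20
  op6 P0: store L4 := 56 → M/I/I on L4; bus (none); mem=70
  op7 P2: load  L2 → I/S/S on L2; bus BusRd; mem=50
  op8 P0: store L4 := 37 → M/I/I on L4; bus (none); mem=70
  op9 P2: load  L5 → I/I/M on L5; bus (none); mem=90
  op10 P1: load  L4 → O/S/I on L4; bus BusRd; mem=70
  op11 P0: load  L4 → O/S/I on L4; bus (none); mem=70
  op12 P2: load  L1 → I/I/E on L1; bus BusRd; mem=70
  op13 P2: load  L0 → I/I/E on L0; bus BusRd; mem=50
  op14 P2: store L4 := 67 → I/I/M on L4; bus BusRdX Flush; mem=37
  op15 P0: load  L5 → S/I/O on L5; bus BusRd; mem=90
  op16 P2: load  L5 → S/I/O on L5; bus (none); mem=90
  op17 P0: store L5 := 16 → M/I/I on L5; bus BusUpgr Flush; mem=55
  op18 P1: store L0 := 37 → I/M/I on L0; bus BusRdX; mem=50
  op19 P0: load  L2 → S/S/S on L2; bus BusRd; mem=50
  op20 P0: load  L4 → S/I/O on L4; bus BusRd; mem=37
  op21 P1: store L5 := 22 → I/M/I on L5; bus BusRdX Flush; mem=16
  op22 P0: load  L4 → S/I/O on L4; bus (none); mem=37
  op23 P1: load  L2 → S/S/S on L2; bus (none); mem=50
  op24 P2: store L3 := 36 → I/I/M on L3; bus (none); mem=20
  op25 P0: load  L5 → S/O/I on L5; bus BusRd; mem=16
  op26 P1: load  L4 → S/S/O on L4; bus BusRd; mem=37
  op27 P1: store L4 := 32 → I/M/I on L4; bus BusUpgr Flush; mem=67
  op28 P0: store L1 := 9 → M/I/I on L1; bus BusRdX; mem=70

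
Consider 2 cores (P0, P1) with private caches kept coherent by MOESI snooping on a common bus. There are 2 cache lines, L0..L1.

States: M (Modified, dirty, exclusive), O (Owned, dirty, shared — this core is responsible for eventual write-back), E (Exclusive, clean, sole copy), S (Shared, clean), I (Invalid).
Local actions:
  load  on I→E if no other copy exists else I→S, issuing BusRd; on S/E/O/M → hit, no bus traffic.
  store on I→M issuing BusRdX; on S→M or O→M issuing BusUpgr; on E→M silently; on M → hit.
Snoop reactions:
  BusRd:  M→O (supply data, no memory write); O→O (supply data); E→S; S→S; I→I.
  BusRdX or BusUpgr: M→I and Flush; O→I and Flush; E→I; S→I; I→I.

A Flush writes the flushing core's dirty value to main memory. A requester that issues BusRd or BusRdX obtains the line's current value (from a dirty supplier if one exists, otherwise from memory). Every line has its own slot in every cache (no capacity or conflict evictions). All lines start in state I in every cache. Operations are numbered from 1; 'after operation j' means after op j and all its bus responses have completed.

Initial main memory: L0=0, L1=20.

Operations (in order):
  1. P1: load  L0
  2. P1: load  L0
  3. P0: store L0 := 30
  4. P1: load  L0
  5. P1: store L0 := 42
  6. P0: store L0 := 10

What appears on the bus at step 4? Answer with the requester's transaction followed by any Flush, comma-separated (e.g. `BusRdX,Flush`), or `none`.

  op1 P1: load  L0 → I/E on L0; bus BusRd; mem=0
  op2 P1: load  L0 → I/E on L0; bus (none); mem=0
  op3 P0: store L0 := 30 → M/I on L0; bus BusRdX; mem=0
  op4 P1: load  L0 → O/S on L0; bus BusRd; mem=0
  op5 P1: store L0 := 42 → I/M on L0; bus BusUpgr Flush; mem=30
  op6 P0: store L0 := 10 → M/I on L0; bus BusRdX Flush; mem=42

bus = BusRd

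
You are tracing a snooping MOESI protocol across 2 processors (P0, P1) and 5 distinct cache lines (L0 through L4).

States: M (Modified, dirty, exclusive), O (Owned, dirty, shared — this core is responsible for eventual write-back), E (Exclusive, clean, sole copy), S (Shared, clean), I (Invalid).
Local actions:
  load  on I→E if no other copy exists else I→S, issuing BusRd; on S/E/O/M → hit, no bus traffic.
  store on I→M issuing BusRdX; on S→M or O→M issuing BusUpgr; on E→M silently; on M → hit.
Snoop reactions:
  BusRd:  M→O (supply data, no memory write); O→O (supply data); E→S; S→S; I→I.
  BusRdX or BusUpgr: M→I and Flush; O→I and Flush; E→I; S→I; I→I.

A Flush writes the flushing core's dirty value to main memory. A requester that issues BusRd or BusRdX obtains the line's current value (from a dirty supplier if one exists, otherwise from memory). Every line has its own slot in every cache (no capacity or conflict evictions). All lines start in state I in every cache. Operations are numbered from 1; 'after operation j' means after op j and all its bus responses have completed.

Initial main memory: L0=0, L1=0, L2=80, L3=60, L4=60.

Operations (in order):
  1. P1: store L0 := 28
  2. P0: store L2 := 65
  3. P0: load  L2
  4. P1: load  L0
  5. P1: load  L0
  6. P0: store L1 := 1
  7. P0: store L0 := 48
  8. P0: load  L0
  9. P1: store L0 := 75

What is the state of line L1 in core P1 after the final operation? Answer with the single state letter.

  op1 P1: store L0 := 28 → I/M on L0; bus BusRdX; mem=0
  op2 P0: store L2 := 65 → M/I on L2; bus BusRdX; mem=80
  op3 P0: load  L2 → M/I on L2; bus (none); mem=80
  op4 P1: load  L0 → I/M on L0; bus (none); mem=0
  op5 P1: load  L0 → I/M on L0; bus (none); mem=0
  op6 P0: store L1 := 1 → M/I on L1; bus BusRdX; mem=0
  op7 P0: store L0 := 48 → M/I on L0; bus BusRdX Flush; mem=28
  op8 P0: load  L0 → M/I on L0; bus (none); mem=28
  op9 P1: store L0 := 75 → I/M on L0; bus BusRdX Flush; mem=48

state = I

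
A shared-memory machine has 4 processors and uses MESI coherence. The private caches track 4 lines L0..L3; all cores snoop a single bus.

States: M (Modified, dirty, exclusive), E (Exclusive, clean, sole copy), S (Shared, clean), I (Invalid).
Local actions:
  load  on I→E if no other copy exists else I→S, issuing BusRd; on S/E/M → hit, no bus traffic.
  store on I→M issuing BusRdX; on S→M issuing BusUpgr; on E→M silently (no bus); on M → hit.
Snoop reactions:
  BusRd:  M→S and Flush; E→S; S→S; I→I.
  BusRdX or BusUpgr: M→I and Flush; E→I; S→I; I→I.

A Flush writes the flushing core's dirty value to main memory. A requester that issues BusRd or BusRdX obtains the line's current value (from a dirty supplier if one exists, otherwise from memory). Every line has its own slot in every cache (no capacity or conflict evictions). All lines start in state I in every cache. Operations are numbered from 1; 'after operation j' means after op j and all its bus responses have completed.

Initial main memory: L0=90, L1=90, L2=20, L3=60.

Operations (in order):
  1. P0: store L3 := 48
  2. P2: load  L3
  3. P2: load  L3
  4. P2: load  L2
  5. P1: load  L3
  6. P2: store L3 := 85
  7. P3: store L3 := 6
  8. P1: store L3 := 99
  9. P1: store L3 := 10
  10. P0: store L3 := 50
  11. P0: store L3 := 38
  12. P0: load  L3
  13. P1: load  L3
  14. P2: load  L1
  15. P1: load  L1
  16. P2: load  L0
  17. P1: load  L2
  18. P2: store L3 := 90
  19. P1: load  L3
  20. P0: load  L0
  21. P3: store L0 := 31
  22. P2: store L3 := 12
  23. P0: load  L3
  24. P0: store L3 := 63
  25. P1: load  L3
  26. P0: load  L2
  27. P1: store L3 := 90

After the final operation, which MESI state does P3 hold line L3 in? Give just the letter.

1. P0: store L3 := 48  bus=[BusRdX]  L3: P0=M P1=I P2=I P3=I  mem[L3]=60
2. P2: load  L3  bus=[BusRd,Flush]  L3: P0=S P1=I P2=S P3=I  mem[L3]=48
3. P2: load  L3  bus=[-]  L3: P0=S P1=I P2=S P3=I  mem[L3]=48
4. P2: load  L2  bus=[BusRd]  L2: P0=I P1=I P2=E P3=I  mem[L2]=20
5. P1: load  L3  bus=[BusRd]  L3: P0=S P1=S P2=S P3=I  mem[L3]=48
6. P2: store L3 := 85  bus=[BusUpgr]  L3: P0=I P1=I P2=M P3=I  mem[L3]=48
7. P3: store L3 := 6  bus=[BusRdX,Flush]  L3: P0=I P1=I P2=I P3=M  mem[L3]=85
8. P1: store L3 := 99  bus=[BusRdX,Flush]  L3: P0=I P1=M P2=I P3=I  mem[L3]=6
9. P1: store L3 := 10  bus=[-]  L3: P0=I P1=M P2=I P3=I  mem[L3]=6
10. P0: store L3 := 50  bus=[BusRdX,Flush]  L3: P0=M P1=I P2=I P3=I  mem[L3]=10
11. P0: store L3 := 38  bus=[-]  L3: P0=M P1=I P2=I P3=I  mem[L3]=10
12. P0: load  L3  bus=[-]  L3: P0=M P1=I P2=I P3=I  mem[L3]=10
13. P1: load  L3  bus=[BusRd,Flush]  L3: P0=S P1=S P2=I P3=I  mem[L3]=38
14. P2: load  L1  bus=[BusRd]  L1: P0=I P1=I P2=E P3=I  mem[L1]=90
15. P1: load  L1  bus=[BusRd]  L1: P0=I P1=S P2=S P3=I  mem[L1]=90
16. P2: load  L0  bus=[BusRd]  L0: P0=I P1=I P2=E P3=I  mem[L0]=90
17. P1: load  L2  bus=[BusRd]  L2: P0=I P1=S P2=S P3=I  mem[L2]=20
18. P2: store L3 := 90  bus=[BusRdX]  L3: P0=I P1=I P2=M P3=I  mem[L3]=38
19. P1: load  L3  bus=[BusRd,Flush]  L3: P0=I P1=S P2=S P3=I  mem[L3]=90
20. P0: load  L0  bus=[BusRd]  L0: P0=S P1=I P2=S P3=I  mem[L0]=90
21. P3: store L0 := 31  bus=[BusRdX]  L0: P0=I P1=I P2=I P3=M  mem[L0]=90
22. P2: store L3 := 12  bus=[BusUpgr]  L3: P0=I P1=I P2=M P3=I  mem[L3]=90
23. P0: load  L3  bus=[BusRd,Flush]  L3: P0=S P1=I P2=S P3=I  mem[L3]=12
24. P0: store L3 := 63  bus=[BusUpgr]  L3: P0=M P1=I P2=I P3=I  mem[L3]=12
25. P1: load  L3  bus=[BusRd,Flush]  L3: P0=S P1=S P2=I P3=I  mem[L3]=63
26. P0: load  L2  bus=[BusRd]  L2: P0=S P1=S P2=S P3=I  mem[L2]=20
27. P1: store L3 := 90  bus=[BusUpgr]  L3: P0=I P1=M P2=I P3=I  mem[L3]=63

state = I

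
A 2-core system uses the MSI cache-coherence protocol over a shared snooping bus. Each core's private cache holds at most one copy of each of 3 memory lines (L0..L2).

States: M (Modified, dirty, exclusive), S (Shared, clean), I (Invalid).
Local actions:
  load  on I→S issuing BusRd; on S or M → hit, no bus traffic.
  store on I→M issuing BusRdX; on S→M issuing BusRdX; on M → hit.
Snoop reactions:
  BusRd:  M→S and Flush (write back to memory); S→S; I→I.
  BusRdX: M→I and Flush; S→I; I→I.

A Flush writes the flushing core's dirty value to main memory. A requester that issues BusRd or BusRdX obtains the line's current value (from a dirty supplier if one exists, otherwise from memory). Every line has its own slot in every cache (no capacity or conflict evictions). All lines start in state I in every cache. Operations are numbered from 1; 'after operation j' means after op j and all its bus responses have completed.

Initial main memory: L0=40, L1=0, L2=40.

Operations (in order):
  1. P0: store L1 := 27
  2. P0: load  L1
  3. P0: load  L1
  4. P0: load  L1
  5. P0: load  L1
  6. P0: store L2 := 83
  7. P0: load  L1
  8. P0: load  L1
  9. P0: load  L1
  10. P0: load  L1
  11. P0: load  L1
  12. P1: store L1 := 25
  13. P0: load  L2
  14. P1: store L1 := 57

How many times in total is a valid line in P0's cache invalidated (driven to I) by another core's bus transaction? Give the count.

1. P0: store L1 := 27  bus=[BusRdX]  L1: P0=M P1=I  mem[L1]=0
2. P0: load  L1  bus=[-]  L1: P0=M P1=I  mem[L1]=0
3. P0: load  L1  bus=[-]  L1: P0=M P1=I  mem[L1]=0
4. P0: load  L1  bus=[-]  L1: P0=M P1=I  mem[L1]=0
5. P0: load  L1  bus=[-]  L1: P0=M P1=I  mem[L1]=0
6. P0: store L2 := 83  bus=[BusRdX]  L2: P0=M P1=I  mem[L2]=40
7. P0: load  L1  bus=[-]  L1: P0=M P1=I  mem[L1]=0
8. P0: load  L1  bus=[-]  L1: P0=M P1=I  mem[L1]=0
9. P0: load  L1  bus=[-]  L1: P0=M P1=I  mem[L1]=0
10. P0: load  L1  bus=[-]  L1: P0=M P1=I  mem[L1]=0
11. P0: load  L1  bus=[-]  L1: P0=M P1=I  mem[L1]=0
12. P1: store L1 := 25  bus=[BusRdX,Flush]  L1: P0=I P1=M  mem[L1]=27
13. P0: load  L2  bus=[-]  L2: P0=M P1=I  mem[L2]=40
14. P1: store L1 := 57  bus=[-]  L1: P0=I P1=M  mem[L1]=27

invalidations = 1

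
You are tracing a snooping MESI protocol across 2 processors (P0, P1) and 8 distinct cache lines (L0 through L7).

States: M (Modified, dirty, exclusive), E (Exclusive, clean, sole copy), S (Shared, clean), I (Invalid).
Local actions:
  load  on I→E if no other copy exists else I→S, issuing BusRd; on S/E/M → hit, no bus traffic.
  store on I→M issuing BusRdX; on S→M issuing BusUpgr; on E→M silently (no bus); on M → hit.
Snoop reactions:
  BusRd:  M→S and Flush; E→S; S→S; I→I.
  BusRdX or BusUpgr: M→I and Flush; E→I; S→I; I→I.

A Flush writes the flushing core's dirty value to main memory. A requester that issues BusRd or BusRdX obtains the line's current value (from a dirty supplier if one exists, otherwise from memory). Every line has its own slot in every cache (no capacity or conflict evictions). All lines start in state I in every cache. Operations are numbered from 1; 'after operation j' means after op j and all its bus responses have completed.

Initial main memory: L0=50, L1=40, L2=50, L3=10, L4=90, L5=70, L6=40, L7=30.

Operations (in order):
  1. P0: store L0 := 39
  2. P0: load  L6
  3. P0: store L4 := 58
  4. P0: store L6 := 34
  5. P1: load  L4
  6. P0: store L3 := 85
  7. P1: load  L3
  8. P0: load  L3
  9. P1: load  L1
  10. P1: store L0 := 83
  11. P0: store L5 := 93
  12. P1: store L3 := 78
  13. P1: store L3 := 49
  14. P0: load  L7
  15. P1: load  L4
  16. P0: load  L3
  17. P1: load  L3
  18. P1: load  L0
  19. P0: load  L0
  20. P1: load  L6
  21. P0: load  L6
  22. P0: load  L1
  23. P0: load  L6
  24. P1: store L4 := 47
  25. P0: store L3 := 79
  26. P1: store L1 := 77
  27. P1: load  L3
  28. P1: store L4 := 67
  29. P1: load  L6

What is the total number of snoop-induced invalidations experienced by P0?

[1] P0: store L0 := 39 | P0:M(39), P1:I | bus: BusRdX
[2] P0: load  L6 | P0:E(40), P1:I | bus: BusRd
[3] P0: store L4 := 58 | P0:M(58), P1:I | bus: BusRdX
[4] P0: store L6 := 34 | P0:M(34), P1:I | bus: none
[5] P1: load  L4 | P0:S(58), P1:S(58) | bus: BusRd,Flush
[6] P0: store L3 := 85 | P0:M(85), P1:I | bus: BusRdX
[7] P1: load  L3 | P0:S(85), P1:S(85) | bus: BusRd,Flush
[8] P0: load  L3 | P0:S(85), P1:S(85) | bus: none
[9] P1: load  L1 | P0:I, P1:E(40) | bus: BusRd
[10] P1: store L0 := 83 | P0:I, P1:M(83) | bus: BusRdX,Flush
[11] P0: store L5 := 93 | P0:M(93), P1:I | bus: BusRdX
[12] P1: store L3 := 78 | P0:I, P1:M(78) | bus: BusUpgr
[13] P1: store L3 := 49 | P0:I, P1:M(49) | bus: none
[14] P0: load  L7 | P0:E(30), P1:I | bus: BusRd
[15] P1: load  L4 | P0:S(58), P1:S(58) | bus: none
[16] P0: load  L3 | P0:S(49), P1:S(49) | bus: BusRd,Flush
[17] P1: load  L3 | P0:S(49), P1:S(49) | bus: none
[18] P1: load  L0 | P0:I, P1:M(83) | bus: none
[19] P0: load  L0 | P0:S(83), P1:S(83) | bus: BusRd,Flush
[20] P1: load  L6 | P0:S(34), P1:S(34) | bus: BusRd,Flush
[21] P0: load  L6 | P0:S(34), P1:S(34) | bus: none
[22] P0: load  L1 | P0:S(40), P1:S(40) | bus: BusRd
[23] P0: load  L6 | P0:S(34), P1:S(34) | bus: none
[24] P1: store L4 := 47 | P0:I, P1:M(47) | bus: BusUpgr
[25] P0: store L3 := 79 | P0:M(79), P1:I | bus: BusUpgr
[26] P1: store L1 := 77 | P0:I, P1:M(77) | bus: BusUpgr
[27] P1: load  L3 | P0:S(79), P1:S(79) | bus: BusRd,Flush
[28] P1: store L4 := 67 | P0:I, P1:M(67) | bus: none
[29] P1: load  L6 | P0:S(34), P1:S(34) | bus: none

invalidations = 4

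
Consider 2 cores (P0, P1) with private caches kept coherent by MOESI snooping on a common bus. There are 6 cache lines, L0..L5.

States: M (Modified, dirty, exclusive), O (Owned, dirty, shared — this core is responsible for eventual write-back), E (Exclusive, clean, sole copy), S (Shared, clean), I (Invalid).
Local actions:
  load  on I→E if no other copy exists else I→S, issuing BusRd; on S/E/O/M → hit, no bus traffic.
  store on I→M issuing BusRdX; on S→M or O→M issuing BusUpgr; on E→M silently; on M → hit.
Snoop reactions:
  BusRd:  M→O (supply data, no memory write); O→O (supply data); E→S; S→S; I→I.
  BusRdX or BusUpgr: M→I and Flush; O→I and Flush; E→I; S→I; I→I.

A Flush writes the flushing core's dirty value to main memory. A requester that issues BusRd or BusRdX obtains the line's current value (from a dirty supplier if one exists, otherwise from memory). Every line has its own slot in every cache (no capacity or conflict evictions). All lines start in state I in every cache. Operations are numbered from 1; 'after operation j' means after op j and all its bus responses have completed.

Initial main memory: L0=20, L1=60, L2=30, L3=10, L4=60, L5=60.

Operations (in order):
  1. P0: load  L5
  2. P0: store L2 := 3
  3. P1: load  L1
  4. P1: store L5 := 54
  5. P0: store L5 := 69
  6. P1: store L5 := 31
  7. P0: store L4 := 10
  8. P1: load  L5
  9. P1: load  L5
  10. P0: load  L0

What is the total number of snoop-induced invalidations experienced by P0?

invalidations = 2

1. P0: load  L5  bus=[BusRd]  L5: P0=E P1=I  mem[L5]=60
2. P0: store L2 := 3  bus=[BusRdX]  L2: P0=M P1=I  mem[L2]=30
3. P1: load  L1  bus=[BusRd]  L1: P0=I P1=E  mem[L1]=60
4. P1: store L5 := 54  bus=[BusRdX]  L5: P0=I P1=M  mem[L5]=60
5. P0: store L5 := 69  bus=[BusRdX,Flush]  L5: P0=M P1=I  mem[L5]=54
6. P1: store L5 := 31  bus=[BusRdX,Flush]  L5: P0=I P1=M  mem[L5]=69
7. P0: store L4 := 10  bus=[BusRdX]  L4: P0=M P1=I  mem[L4]=60
8. P1: load  L5  bus=[-]  L5: P0=I P1=M  mem[L5]=69
9. P1: load  L5  bus=[-]  L5: P0=I P1=M  mem[L5]=69
10. P0: load  L0  bus=[BusRd]  L0: P0=E P1=I  mem[L0]=20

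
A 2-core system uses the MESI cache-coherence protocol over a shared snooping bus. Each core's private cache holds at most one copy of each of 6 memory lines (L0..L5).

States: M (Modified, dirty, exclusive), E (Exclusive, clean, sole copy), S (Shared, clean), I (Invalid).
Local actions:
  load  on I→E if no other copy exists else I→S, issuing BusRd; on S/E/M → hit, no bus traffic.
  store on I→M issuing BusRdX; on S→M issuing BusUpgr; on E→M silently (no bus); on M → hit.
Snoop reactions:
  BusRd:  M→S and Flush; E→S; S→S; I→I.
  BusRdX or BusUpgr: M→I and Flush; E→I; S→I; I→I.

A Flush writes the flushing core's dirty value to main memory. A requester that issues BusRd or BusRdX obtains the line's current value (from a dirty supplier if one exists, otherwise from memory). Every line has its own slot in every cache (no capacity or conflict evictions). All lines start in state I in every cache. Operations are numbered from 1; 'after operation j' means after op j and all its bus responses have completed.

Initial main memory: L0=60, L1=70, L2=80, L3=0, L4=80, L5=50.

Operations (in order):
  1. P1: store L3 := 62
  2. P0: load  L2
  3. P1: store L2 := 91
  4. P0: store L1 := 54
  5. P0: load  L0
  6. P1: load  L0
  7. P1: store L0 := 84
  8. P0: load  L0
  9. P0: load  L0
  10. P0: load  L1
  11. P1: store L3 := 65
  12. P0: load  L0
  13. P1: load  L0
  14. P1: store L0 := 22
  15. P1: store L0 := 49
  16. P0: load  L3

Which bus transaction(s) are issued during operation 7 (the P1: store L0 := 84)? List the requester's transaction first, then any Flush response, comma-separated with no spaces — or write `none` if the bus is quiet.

bus = BusUpgr

  op1 P1: store L3 := 62 → I/M on L3; bus BusRdX; mem=0
  op2 P0: load  L2 → E/I on L2; bus BusRd; mem=80
  op3 P1: store L2 := 91 → I/M on L2; bus BusRdX; mem=80
  op4 P0: store L1 := 54 → M/I on L1; bus BusRdX; mem=70
  op5 P0: load  L0 → E/I on L0; bus BusRd; mem=60
  op6 P1: load  L0 → S/S on L0; bus BusRd; mem=60
  op7 P1: store L0 := 84 → I/M on L0; bus BusUpgr; mem=60
  op8 P0: load  L0 → S/S on L0; bus BusRd Flush; mem=84
  op9 P0: load  L0 → S/S on L0; bus (none); mem=84
  op10 P0: load  L1 → M/I on L1; bus (none); mem=70
  op11 P1: store L3 := 65 → I/M on L3; bus (none); mem=0
  op12 P0: load  L0 → S/S on L0; bus (none); mem=84
  op13 P1: load  L0 → S/S on L0; bus (none); mem=84
  op14 P1: store L0 := 22 → I/M on L0; bus BusUpgr; mem=84
  op15 P1: store L0 := 49 → I/M on L0; bus (none); mem=84
  op16 P0: load  L3 → S/S on L3; bus BusRd Flush; mem=65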